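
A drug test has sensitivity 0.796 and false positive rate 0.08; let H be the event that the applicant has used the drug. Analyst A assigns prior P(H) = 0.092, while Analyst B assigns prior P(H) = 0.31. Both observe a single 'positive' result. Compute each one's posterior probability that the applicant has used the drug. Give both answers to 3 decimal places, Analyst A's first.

The likelihood ratio for a 'positive' result is 0.796/0.08 = 9.9500.
Analyst A: prior odds 0.092/0.908 = 0.10132; posterior odds 1.0081; posterior probability 0.502.
Analyst B: prior odds 0.31/0.69 = 0.44928; posterior odds 4.4703; posterior probability 0.817.

Analyst A: 0.502; Analyst B: 0.817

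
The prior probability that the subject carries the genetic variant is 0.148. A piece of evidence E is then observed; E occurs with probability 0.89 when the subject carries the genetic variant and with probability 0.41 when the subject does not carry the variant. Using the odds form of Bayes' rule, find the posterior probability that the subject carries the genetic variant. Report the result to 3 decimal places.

Prior odds = 0.148/(1−0.148) = 0.17371. In log-odds, ln(0.17371) = -1.7504.
Add log likelihood ratio: ln(2.1707) = 0.77506.
Posterior log-odds = -0.97531, so posterior odds = exp(-0.97531) = 0.37708. Converting, P(H|E) = 0.37708/1.3771 = 0.274.

Posterior probability ≈ 0.274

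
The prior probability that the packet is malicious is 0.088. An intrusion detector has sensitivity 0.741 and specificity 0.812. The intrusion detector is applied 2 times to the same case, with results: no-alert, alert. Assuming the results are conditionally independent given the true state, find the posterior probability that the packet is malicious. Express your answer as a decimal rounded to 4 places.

Posterior P(H) ≈ 0.1082

Let H be the event that the packet is malicious; start with P(H) = 0.088. P('alert'|H) = 0.741, P('alert'|¬H) = 0.188.
Update on result 1 ('no-alert'): P(H) ← 0.259·0.0880 / (0.259·0.0880 + 0.812·0.9120) = 0.022792/0.76334 = 0.0299.
Update on result 2 ('alert'): P(H) ← 0.741·0.0299 / (0.741·0.0299 + 0.188·0.9701) = 0.022125/0.20451 = 0.1082.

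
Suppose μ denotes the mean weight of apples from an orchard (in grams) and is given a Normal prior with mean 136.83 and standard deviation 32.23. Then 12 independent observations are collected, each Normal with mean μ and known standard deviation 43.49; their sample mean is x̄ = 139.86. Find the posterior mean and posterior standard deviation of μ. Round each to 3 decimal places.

Posterior mean ≈ 139.461; posterior SD ≈ 11.698

With known σ, the Normal prior is conjugate. Weight on the data is w = (n/σ²)/(n/σ² + 1/τ₀²) = 0.00634457/(0.00634457+0.00096267) = 0.86826.
Posterior mean = w·x̄ + (1−w)·μ₀ = 0.86826·139.86 + 0.13174·136.83 = 139.461. Posterior variance = 1/(0.00634457+0.00096267) = 136.850, so SD = 11.698.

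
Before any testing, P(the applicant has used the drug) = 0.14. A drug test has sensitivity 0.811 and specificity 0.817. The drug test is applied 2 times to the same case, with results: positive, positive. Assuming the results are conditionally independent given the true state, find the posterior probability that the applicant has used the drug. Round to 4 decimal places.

Posterior P(H) ≈ 0.7617

With H the event that the applicant has used the drug, the joint likelihood of the observed sequence is P(data|H) = 0.811·0.811 = 0.65772 and P(data|¬H) = 0.183·0.183 = 0.033489.
Bayes: P(H|data) = 0.14·0.65772 / (0.14·0.65772 + 0.86·0.033489) = 0.092081/0.12088 = 0.7617.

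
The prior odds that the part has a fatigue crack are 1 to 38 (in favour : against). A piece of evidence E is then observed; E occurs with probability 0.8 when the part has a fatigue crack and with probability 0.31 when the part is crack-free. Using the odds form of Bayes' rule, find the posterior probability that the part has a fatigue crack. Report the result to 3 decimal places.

Posterior probability ≈ 0.064

Prior odds = 1/38 = 0.026316.
Likelihood ratio for E = 0.8/0.31 = 2.5806.
Posterior odds = prior odds × LR = 0.067912.
Posterior probability = odds/(1+odds) = 0.067912/1.0679 = 0.064.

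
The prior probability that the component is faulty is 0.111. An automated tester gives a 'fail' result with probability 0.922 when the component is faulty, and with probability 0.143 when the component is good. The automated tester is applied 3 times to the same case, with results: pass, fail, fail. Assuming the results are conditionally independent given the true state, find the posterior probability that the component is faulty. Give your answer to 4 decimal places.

With H the event that the component is faulty, the joint likelihood of the observed sequence is P(data|H) = 0.078·0.922·0.922 = 0.066307 and P(data|¬H) = 0.857·0.143·0.143 = 0.017525.
Bayes: P(H|data) = 0.111·0.066307 / (0.111·0.066307 + 0.889·0.017525) = 0.0073600/0.022940 = 0.3208.

Posterior P(H) ≈ 0.3208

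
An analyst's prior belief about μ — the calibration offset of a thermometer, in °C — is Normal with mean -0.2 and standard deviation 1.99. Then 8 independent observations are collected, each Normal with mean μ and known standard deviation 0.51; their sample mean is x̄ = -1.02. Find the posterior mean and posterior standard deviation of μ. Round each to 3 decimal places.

Posterior mean ≈ -1.013; posterior SD ≈ 0.180

With known σ, the Normal prior is conjugate. Weight on the data is w = (n/σ²)/(n/σ² + 1/τ₀²) = 30.7574/(30.7574+0.252519) = 0.99186.
Posterior mean = w·x̄ + (1−w)·μ₀ = 0.99186·-1.02 + 0.0081432·-0.2 = -1.013. Posterior variance = 1/(30.7574+0.252519) = 0.0322477, so SD = 0.180.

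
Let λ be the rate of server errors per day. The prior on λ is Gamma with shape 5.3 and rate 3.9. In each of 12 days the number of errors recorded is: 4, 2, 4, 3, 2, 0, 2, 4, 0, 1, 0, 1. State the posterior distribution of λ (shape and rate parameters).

Posterior: Gamma(shape=28.3, rate=15.9)

The Poisson likelihood adds the total count to the shape and the number of exposure periods to the rate. Here ∑xᵢ = 23 and n = 12, so shape 5.3→28.3 and rate 3.9→15.9.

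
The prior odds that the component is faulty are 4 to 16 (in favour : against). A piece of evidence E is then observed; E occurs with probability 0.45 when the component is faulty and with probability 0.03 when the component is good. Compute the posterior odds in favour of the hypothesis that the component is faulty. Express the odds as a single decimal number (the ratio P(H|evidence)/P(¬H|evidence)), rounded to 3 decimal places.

Prior odds = 4/16 = 0.25000. In log-odds, ln(0.25000) = -1.3863.
Add log likelihood ratio: ln(15.000) = 2.7081.
Posterior log-odds = 1.3218, so posterior odds = exp(1.3218) = 3.7500.

Posterior odds ≈ 3.750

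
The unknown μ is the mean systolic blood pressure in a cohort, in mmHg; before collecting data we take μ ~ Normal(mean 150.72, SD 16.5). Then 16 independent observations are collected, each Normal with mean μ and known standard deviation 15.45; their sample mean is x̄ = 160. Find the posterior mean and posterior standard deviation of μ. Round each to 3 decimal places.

Posterior mean ≈ 159.518; posterior SD ≈ 3.761

With known σ, the Normal prior is conjugate. Weight on the data is w = (n/σ²)/(n/σ² + 1/τ₀²) = 0.0670290/(0.0670290+0.00367309) = 0.94805.
Posterior mean = w·x̄ + (1−w)·μ₀ = 0.94805·160 + 0.051952·150.72 = 159.518. Posterior variance = 1/(0.0670290+0.00367309) = 14.1438, so SD = 3.761.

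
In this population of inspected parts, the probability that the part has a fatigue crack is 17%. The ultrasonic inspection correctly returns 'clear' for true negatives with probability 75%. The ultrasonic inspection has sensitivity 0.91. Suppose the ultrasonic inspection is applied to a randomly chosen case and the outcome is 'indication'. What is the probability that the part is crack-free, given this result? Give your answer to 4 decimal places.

Let H be the event that the part has a fatigue crack. P(H) = 0.17, so P(¬H) = 0.83. With E the 'indication' result, P(E|H) = 0.91 and P(E|¬H) = 0.25.
P(E) = 0.91·0.17 + 0.25·0.83 = 0.15470 + 0.20750 = 0.36220.
By Bayes' theorem, P(H|E) = 0.15470 / 0.36220 = 0.4271. Hence P(¬H|E) = 1 − 0.4271 = 0.5729.

P(¬H | E) ≈ 0.5729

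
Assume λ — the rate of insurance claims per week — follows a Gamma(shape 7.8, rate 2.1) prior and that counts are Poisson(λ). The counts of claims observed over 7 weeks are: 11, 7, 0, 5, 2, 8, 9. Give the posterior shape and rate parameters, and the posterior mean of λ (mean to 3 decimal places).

Posterior: Gamma(shape=49.8, rate=9.1); mean ≈ 5.473

The Poisson likelihood adds the total count to the shape and the number of exposure periods to the rate. Here ∑xᵢ = 42 and n = 7, so shape 7.8→49.8 and rate 2.1→9.1.
E[λ | data] = 49.8/9.1 = 5.473.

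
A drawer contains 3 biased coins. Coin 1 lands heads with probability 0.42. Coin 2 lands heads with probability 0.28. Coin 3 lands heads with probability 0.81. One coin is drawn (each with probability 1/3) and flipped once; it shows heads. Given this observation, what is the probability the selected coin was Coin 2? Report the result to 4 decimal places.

P(heads|C1) = 0.42; P(heads|C2) = 0.28; P(heads|C3) = 0.81.
Prior × likelihood for each source: 0.333333·0.42=0.1400, 0.333333·0.28=0.09333, 0.333333·0.81=0.2700. Summing gives P(heads) = 0.50333.
P(Coin 2 | heads) = 0.09333 / 0.50333 = 0.1854.

Posterior probability ≈ 0.1854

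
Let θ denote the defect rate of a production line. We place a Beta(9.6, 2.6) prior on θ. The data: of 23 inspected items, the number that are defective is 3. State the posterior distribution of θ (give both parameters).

Observing 3 successes and 20 failures updates Beta(9.6, 2.6) by adding the success and failure counts to the two shape parameters: α = 9.6+3 = 12.6, β = 2.6+20 = 22.6.

Posterior: Beta(12.6, 22.6)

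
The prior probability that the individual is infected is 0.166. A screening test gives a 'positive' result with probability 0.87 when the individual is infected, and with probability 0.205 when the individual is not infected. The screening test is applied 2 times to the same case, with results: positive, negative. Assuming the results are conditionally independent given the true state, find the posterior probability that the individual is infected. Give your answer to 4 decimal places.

With H the event that the individual is infected, the joint likelihood of the observed sequence is P(data|H) = 0.87·0.13 = 0.11310 and P(data|¬H) = 0.205·0.795 = 0.16298.
Bayes: P(H|data) = 0.166·0.11310 / (0.166·0.11310 + 0.834·0.16298) = 0.018775/0.15470 = 0.1214.

Posterior P(H) ≈ 0.1214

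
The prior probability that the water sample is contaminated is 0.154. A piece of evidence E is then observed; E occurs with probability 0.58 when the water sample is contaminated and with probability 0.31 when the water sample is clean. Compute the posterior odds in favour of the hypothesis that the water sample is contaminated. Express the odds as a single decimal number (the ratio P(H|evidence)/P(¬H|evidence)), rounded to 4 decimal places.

Posterior odds ≈ 0.3406

Prior odds = 0.154/(1−0.154) = 0.18203. In log-odds, ln(0.18203) = -1.7036.
Add log likelihood ratio: ln(1.8710) = 0.62646.
Posterior log-odds = -1.0771, so posterior odds = exp(-1.0771) = 0.34058.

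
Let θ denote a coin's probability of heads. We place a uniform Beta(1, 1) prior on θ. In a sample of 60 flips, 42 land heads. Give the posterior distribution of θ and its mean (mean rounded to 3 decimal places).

Posterior: Beta(43, 19); mean ≈ 0.694

The binomial likelihood is conjugate to the Beta prior: with 42 successes and 18 failures, the posterior is Beta(1+42, 1+18) = Beta(43, 19).
E[θ | data] = 43/(43+19) = 0.694.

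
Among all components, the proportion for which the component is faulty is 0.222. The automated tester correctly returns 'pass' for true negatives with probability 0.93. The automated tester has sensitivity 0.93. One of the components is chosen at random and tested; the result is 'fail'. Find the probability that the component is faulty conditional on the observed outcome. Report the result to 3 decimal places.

P(H | E) ≈ 0.791

Let H be the event that the component is faulty. P(H) = 0.222, so P(¬H) = 0.778. With E the 'fail' result, P(E|H) = 0.93 and P(E|¬H) = 0.07.
P(E) = 0.93·0.222 + 0.07·0.778 = 0.20646 + 0.054460 = 0.26092.
By Bayes' theorem, P(H|E) = 0.20646 / 0.26092 = 0.791.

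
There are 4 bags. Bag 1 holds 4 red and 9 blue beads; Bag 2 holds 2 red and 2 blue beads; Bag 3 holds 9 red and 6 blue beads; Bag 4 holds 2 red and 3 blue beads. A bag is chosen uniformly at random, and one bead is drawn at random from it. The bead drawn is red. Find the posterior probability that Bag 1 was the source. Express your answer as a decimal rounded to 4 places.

Tabulate prior·likelihood by source: [1] prior 0.25, lik 0.3077, product 0.07692; [2] prior 0.25, lik 0.5, product 0.1250; [3] prior 0.25, lik 0.6, product 0.1500; [4] prior 0.25, lik 0.4, product 0.1000.
Normalizing constant = 0.45192; the posterior for Bag 1 is its product over the sum, 0.07692/0.45192 = 0.1702.

Posterior probability ≈ 0.1702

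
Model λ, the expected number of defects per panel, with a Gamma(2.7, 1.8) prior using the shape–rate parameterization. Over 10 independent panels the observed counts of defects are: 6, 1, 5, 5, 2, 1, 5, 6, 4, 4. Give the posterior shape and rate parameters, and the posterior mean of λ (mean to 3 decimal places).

Total count ∑xᵢ = 39 over n = 10 panels.
Gamma is conjugate to the Poisson likelihood: posterior is Gamma(shape = 2.7+39 = 41.7, rate = 1.8+10 = 11.8).
E[λ | data] = 41.7/11.8 = 3.534.

Posterior: Gamma(shape=41.7, rate=11.8); mean ≈ 3.534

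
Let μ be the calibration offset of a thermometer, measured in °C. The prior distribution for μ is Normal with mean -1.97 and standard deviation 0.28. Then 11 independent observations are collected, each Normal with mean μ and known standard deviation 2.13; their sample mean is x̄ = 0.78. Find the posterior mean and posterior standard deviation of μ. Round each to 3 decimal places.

With known σ, the Normal prior is conjugate. Weight on the data is w = (n/σ²)/(n/σ² + 1/τ₀²) = 2.42456/(2.42456+12.7551) = 0.15972.
Posterior mean = w·x̄ + (1−w)·μ₀ = 0.15972·0.78 + 0.84028·-1.97 = -1.531. Posterior variance = 1/(2.42456+12.7551) = 0.0658776, so SD = 0.257.

Posterior mean ≈ -1.531; posterior SD ≈ 0.257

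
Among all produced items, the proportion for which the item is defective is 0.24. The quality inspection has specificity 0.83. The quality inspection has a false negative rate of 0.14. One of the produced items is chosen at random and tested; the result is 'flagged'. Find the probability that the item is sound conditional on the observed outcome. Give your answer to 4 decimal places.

Write H for 'the item is defective'. Prior odds H:¬H = 0.24/0.76 = 0.31579. For the 'flagged' outcome, the likelihood ratio is 0.86/0.17 = 5.0588.
Posterior odds = 0.31579 × 5.0588 = 1.5975, so P(H|E) = 1.5975/(1+1.5975) = 0.6150. Then P(¬H|E) = 1 − 0.6150 = 0.3850.

P(¬H | E) ≈ 0.3850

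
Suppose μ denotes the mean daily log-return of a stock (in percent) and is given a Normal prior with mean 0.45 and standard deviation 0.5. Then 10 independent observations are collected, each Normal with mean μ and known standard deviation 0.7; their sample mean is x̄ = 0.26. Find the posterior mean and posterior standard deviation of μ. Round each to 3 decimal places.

Posterior mean ≈ 0.291; posterior SD ≈ 0.202

With known σ, the Normal prior is conjugate. Weight on the data is w = (n/σ²)/(n/σ² + 1/τ₀²) = 20.4082/(20.4082+4.00000) = 0.83612.
Posterior mean = w·x̄ + (1−w)·μ₀ = 0.83612·0.26 + 0.16388·0.45 = 0.291. Posterior variance = 1/(20.4082+4.00000) = 0.0409699, so SD = 0.202.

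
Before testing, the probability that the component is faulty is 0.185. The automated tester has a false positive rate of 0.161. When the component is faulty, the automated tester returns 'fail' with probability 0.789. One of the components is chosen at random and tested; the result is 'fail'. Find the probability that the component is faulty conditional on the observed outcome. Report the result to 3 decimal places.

P(H | E) ≈ 0.527

Let H be the event that the component is faulty. P(H) = 0.185, so P(¬H) = 0.815. With E the 'fail' result, P(E|H) = 0.789 and P(E|¬H) = 0.161.
P(E) = 0.789·0.185 + 0.161·0.815 = 0.14597 + 0.13121 = 0.27718.
By Bayes' theorem, P(H|E) = 0.14597 / 0.27718 = 0.527.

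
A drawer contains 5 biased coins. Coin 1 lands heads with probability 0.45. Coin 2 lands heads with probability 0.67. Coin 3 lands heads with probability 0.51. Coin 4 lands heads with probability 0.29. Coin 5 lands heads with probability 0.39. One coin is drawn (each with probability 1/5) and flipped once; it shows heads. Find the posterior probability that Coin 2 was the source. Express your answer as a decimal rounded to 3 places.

Posterior probability ≈ 0.290

P(heads|C1) = 0.45; P(heads|C2) = 0.67; P(heads|C3) = 0.51; P(heads|C4) = 0.29; P(heads|C5) = 0.39.
Prior × likelihood for each source: 0.2·0.45=0.09000, 0.2·0.67=0.1340, 0.2·0.51=0.1020, 0.2·0.29=0.05800, 0.2·0.39=0.07800. Summing gives P(heads) = 0.46200.
P(Coin 2 | heads) = 0.1340 / 0.46200 = 0.290.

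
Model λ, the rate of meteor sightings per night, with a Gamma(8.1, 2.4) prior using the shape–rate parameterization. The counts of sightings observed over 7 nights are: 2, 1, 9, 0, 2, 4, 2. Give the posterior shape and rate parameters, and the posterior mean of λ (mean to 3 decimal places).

Posterior: Gamma(shape=28.1, rate=9.4); mean ≈ 2.989

Total count ∑xᵢ = 20 over n = 7 nights.
Gamma is conjugate to the Poisson likelihood: posterior is Gamma(shape = 8.1+20 = 28.1, rate = 2.4+7 = 9.4).
Posterior mean = shape/rate = 28.1/9.4 = 2.989.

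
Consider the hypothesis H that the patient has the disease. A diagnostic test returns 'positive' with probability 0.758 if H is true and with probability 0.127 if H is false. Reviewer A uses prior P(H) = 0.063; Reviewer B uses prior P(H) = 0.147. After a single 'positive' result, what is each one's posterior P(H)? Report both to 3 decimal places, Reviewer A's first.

P('+'|H) = 0.758, P('+'|¬H) = 0.127.
Reviewer A: numerator 0.758·0.063 = 0.047754; evidence = 0.047754+0.127·0.937 = 0.16675; posterior = 0.286.
Reviewer B: numerator 0.758·0.147 = 0.11143; evidence = 0.11143+0.127·0.853 = 0.21976; posterior = 0.507.

Reviewer A: 0.286; Reviewer B: 0.507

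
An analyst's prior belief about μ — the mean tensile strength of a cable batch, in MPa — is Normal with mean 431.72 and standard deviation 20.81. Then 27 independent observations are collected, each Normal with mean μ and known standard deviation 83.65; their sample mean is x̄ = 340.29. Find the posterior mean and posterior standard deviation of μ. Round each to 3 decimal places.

Prior precision 1/τ₀² = 1/20.81² = 0.00230917; data precision n/σ² = 27/83.65² = 0.00385862.
Posterior precision = 0.00230917 + 0.00385862 = 0.00616779, giving posterior SD = 1/√0.00616779 = 12.733.
Posterior mean = (0.00230917·431.72 + 0.00385862·340.29) / 0.00616779 = 374.521.

Posterior mean ≈ 374.521; posterior SD ≈ 12.733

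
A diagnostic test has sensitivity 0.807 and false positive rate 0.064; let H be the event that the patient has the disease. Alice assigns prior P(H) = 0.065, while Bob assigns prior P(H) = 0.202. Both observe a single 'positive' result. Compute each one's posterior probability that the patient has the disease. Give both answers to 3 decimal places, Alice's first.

P('+'|H) = 0.807, P('+'|¬H) = 0.064.
Alice: numerator 0.807·0.065 = 0.052455; evidence = 0.052455+0.064·0.935 = 0.11230; posterior = 0.467.
Bob: numerator 0.807·0.202 = 0.16301; evidence = 0.16301+0.064·0.798 = 0.21409; posterior = 0.761.

Alice: 0.467; Bob: 0.761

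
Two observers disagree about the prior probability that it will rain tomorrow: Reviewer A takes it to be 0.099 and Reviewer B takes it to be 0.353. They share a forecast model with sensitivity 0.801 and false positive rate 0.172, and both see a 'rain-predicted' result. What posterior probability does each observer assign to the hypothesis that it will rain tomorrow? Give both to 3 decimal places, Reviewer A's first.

Reviewer A: 0.338; Reviewer B: 0.718

P('+'|H) = 0.801, P('+'|¬H) = 0.172.
Reviewer A: numerator 0.801·0.099 = 0.079299; evidence = 0.079299+0.172·0.901 = 0.23427; posterior = 0.338.
Reviewer B: numerator 0.801·0.353 = 0.28275; evidence = 0.28275+0.172·0.647 = 0.39404; posterior = 0.718.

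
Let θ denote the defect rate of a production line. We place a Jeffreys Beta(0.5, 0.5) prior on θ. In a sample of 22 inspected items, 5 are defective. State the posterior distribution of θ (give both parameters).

Posterior: Beta(5.5, 17.5)

Observing 5 successes and 17 failures updates Beta(0.5, 0.5) by adding the success and failure counts to the two shape parameters: α = 0.5+5 = 5.5, β = 0.5+17 = 17.5.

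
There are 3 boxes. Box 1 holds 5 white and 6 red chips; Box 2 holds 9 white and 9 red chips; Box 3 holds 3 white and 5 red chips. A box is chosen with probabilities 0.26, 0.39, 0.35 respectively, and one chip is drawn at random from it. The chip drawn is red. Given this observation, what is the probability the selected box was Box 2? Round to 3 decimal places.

Posterior probability ≈ 0.351

Tabulate prior·likelihood by source: [1] prior 0.26, lik 0.5455, product 0.1418; [2] prior 0.39, lik 0.5, product 0.1950; [3] prior 0.35, lik 0.625, product 0.2188.
Normalizing constant = 0.55557; the posterior for Box 2 is its product over the sum, 0.1950/0.55557 = 0.351.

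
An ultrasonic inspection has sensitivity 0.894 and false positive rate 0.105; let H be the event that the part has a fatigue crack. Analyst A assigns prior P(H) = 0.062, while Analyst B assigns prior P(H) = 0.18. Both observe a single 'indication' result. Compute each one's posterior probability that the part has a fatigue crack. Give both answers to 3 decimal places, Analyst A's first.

The likelihood ratio for an 'indication' result is 0.894/0.105 = 8.5143.
Analyst A: prior odds 0.062/0.938 = 0.066098; posterior odds 0.56278; posterior probability 0.360.
Analyst B: prior odds 0.18/0.82 = 0.21951; posterior odds 1.8690; posterior probability 0.651.

Analyst A: 0.360; Analyst B: 0.651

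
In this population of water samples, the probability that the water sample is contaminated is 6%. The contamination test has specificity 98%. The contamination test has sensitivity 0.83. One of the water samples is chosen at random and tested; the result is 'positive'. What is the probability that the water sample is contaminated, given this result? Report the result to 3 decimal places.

P(H | E) ≈ 0.726

Let H be the event that the water sample is contaminated. P(H) = 0.06, so P(¬H) = 0.94. With E the 'positive' result, P(E|H) = 0.83 and P(E|¬H) = 0.02.
P(E) = 0.83·0.06 + 0.02·0.94 = 0.049800 + 0.018800 = 0.068600.
By Bayes' theorem, P(H|E) = 0.049800 / 0.068600 = 0.726.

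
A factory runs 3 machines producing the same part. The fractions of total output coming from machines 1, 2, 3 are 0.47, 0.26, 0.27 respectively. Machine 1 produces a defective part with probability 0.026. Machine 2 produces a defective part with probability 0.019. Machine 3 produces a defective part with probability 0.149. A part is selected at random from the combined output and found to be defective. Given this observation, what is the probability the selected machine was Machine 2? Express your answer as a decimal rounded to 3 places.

P(defective|M1) = 0.026; P(defective|M2) = 0.019; P(defective|M3) = 0.149.
Prior × likelihood for each source: 0.47·0.026=0.01222, 0.26·0.019=0.004940, 0.27·0.149=0.04023. Summing gives P(defective) = 0.057390.
P(Machine 2 | defective) = 0.004940 / 0.057390 = 0.086.

Posterior probability ≈ 0.086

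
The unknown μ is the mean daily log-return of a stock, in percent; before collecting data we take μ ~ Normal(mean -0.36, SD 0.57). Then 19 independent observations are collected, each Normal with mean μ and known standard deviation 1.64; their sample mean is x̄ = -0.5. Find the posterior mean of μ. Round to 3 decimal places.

Prior precision 1/τ₀² = 1/0.57² = 3.07787; data precision n/σ² = 19/1.64² = 7.06425.
Posterior precision = 3.07787 + 7.06425 = 10.1421.
Posterior mean = (3.07787·-0.36 + 7.06425·-0.5) / 10.1421 = -0.458.

Posterior mean ≈ -0.458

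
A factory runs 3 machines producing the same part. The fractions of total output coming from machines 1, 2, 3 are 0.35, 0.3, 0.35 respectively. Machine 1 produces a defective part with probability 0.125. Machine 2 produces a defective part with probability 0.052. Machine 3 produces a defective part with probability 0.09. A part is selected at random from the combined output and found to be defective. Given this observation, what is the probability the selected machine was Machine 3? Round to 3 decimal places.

Posterior probability ≈ 0.347

Tabulate prior·likelihood by source: [1] prior 0.35, lik 0.125, product 0.04375; [2] prior 0.3, lik 0.052, product 0.01560; [3] prior 0.35, lik 0.09, product 0.03150.
Normalizing constant = 0.090850; the posterior for Machine 3 is its product over the sum, 0.03150/0.090850 = 0.347.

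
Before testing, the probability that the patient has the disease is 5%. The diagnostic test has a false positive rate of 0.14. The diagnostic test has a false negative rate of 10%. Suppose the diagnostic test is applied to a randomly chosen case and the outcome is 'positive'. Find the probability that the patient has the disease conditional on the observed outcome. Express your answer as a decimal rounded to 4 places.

P(H | E) ≈ 0.2528

Let H be the event that the patient has the disease. P(H) = 0.05, so P(¬H) = 0.95. With E the 'positive' result, P(E|H) = 0.9 and P(E|¬H) = 0.14.
P(E) = 0.9·0.05 + 0.14·0.95 = 0.045000 + 0.13300 = 0.17800.
By Bayes' theorem, P(H|E) = 0.045000 / 0.17800 = 0.2528.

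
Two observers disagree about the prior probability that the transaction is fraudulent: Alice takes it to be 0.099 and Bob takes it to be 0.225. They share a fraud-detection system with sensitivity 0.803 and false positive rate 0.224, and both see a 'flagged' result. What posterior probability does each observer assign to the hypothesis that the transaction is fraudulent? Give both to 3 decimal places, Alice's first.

Alice: 0.283; Bob: 0.510

The likelihood ratio for a 'flagged' result is 0.803/0.224 = 3.5848.
Alice: prior odds 0.099/0.901 = 0.10988; posterior odds 0.39389; posterior probability 0.283.
Bob: prior odds 0.225/0.775 = 0.29032; posterior odds 1.0408; posterior probability 0.510.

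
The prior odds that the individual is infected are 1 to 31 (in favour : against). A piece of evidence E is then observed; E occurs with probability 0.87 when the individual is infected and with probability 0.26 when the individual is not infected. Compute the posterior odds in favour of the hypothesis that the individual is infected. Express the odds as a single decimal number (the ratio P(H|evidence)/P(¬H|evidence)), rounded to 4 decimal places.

Posterior odds ≈ 0.1079

Prior odds = 1/31 = 0.032258.
Likelihood ratio for E = 0.87/0.26 = 3.3462.
Posterior odds = prior odds × LR = 0.10794.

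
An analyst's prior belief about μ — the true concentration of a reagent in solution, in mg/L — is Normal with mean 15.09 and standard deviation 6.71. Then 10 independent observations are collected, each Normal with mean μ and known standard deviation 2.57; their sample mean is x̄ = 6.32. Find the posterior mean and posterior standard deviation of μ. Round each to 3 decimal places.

Posterior mean ≈ 6.447; posterior SD ≈ 0.807

Prior precision 1/τ₀² = 1/6.71² = 0.0222103; data precision n/σ² = 10/2.57² = 1.51403.
Posterior precision = 0.0222103 + 1.51403 = 1.53624, giving posterior SD = 1/√1.53624 = 0.807.
Posterior mean = (0.0222103·15.09 + 1.51403·6.32) / 1.53624 = 6.447.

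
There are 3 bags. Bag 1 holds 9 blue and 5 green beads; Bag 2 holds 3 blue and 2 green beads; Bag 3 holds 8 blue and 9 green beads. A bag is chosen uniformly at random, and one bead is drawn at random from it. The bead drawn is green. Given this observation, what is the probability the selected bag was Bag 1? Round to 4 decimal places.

Posterior probability ≈ 0.2776

P(green|Bag 1) = 0.3571; P(green|Bag 2) = 0.4; P(green|Bag 3) = 0.5294.
Prior × likelihood for each source: 0.333333·0.3571=0.1190, 0.333333·0.4=0.1333, 0.333333·0.5294=0.1765. Summing gives P(green) = 0.42885.
P(Bag 1 | green) = 0.1190 / 0.42885 = 0.2776.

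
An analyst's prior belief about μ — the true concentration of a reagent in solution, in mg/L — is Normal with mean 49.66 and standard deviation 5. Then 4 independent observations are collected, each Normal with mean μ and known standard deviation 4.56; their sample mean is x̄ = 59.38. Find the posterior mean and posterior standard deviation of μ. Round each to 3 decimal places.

Prior precision 1/τ₀² = 1/5² = 0.0400000; data precision n/σ² = 4/4.56² = 0.192367.
Posterior precision = 0.0400000 + 0.192367 = 0.232367, giving posterior SD = 1/√0.232367 = 2.074.
Posterior mean = (0.0400000·49.66 + 0.192367·59.38) / 0.232367 = 57.707.

Posterior mean ≈ 57.707; posterior SD ≈ 2.074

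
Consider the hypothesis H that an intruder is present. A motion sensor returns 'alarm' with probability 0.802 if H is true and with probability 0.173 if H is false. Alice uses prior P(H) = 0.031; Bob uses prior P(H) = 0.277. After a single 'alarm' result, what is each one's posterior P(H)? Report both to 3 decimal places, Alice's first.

P('+'|H) = 0.802, P('+'|¬H) = 0.173.
Alice: numerator 0.802·0.031 = 0.024862; evidence = 0.024862+0.173·0.969 = 0.19250; posterior = 0.129.
Bob: numerator 0.802·0.277 = 0.22215; evidence = 0.22215+0.173·0.723 = 0.34723; posterior = 0.640.

Alice: 0.129; Bob: 0.640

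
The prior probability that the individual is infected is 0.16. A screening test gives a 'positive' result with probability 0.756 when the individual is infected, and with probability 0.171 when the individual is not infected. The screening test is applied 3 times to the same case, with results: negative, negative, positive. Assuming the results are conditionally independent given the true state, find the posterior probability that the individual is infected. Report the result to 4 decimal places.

Posterior P(H) ≈ 0.0680

With H the event that the individual is infected, the joint likelihood of the observed sequence is P(data|H) = 0.244·0.244·0.756 = 0.045009 and P(data|¬H) = 0.829·0.829·0.171 = 0.11752.
Bayes: P(H|data) = 0.16·0.045009 / (0.16·0.045009 + 0.84·0.11752) = 0.0072015/0.10592 = 0.0680.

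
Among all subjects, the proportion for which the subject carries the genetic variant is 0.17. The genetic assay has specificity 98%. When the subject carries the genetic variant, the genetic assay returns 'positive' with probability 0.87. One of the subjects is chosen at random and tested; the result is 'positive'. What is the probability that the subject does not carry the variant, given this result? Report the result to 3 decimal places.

Let H be the event that the subject carries the genetic variant. P(H) = 0.17, so P(¬H) = 0.83. With E the 'positive' result, P(E|H) = 0.87 and P(E|¬H) = 0.02.
P(E) = 0.87·0.17 + 0.02·0.83 = 0.14790 + 0.016600 = 0.16450.
By Bayes' theorem, P(H|E) = 0.14790 / 0.16450 = 0.899. Hence P(¬H|E) = 1 − 0.899 = 0.101.

P(¬H | E) ≈ 0.101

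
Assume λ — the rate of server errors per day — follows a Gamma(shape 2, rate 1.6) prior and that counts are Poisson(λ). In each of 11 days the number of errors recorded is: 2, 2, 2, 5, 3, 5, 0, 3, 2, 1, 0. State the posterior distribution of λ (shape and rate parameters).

Total count ∑xᵢ = 25 over n = 11 days.
Gamma is conjugate to the Poisson likelihood: posterior is Gamma(shape = 2+25 = 27, rate = 1.6+11 = 12.6).

Posterior: Gamma(shape=27, rate=12.6)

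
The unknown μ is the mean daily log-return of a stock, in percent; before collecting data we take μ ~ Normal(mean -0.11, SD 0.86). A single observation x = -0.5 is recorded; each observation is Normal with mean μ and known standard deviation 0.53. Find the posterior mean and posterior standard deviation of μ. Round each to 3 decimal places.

Posterior mean ≈ -0.393; posterior SD ≈ 0.451

With known σ, the Normal prior is conjugate. Weight on the data is w = (n/σ²)/(n/σ² + 1/τ₀²) = 3.55999/(3.55999+1.35208) = 0.72474.
Posterior mean = w·x̄ + (1−w)·μ₀ = 0.72474·-0.5 + 0.27526·-0.11 = -0.393. Posterior variance = 1/(3.55999+1.35208) = 0.203580, so SD = 0.451.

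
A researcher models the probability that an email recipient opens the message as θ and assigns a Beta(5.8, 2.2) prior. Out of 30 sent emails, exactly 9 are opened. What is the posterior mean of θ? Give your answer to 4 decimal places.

Observing 9 successes and 21 failures updates Beta(5.8, 2.2) by adding the success and failure counts to the two shape parameters: α = 5.8+9 = 14.8, β = 2.2+21 = 23.2.
E[θ | data] = 14.8/(14.8+23.2) = 0.3895.

Posterior mean ≈ 0.3895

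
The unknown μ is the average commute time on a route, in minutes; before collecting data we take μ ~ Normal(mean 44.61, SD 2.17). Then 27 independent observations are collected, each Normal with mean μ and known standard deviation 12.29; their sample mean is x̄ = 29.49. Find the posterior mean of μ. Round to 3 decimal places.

Posterior mean ≈ 37.700

Prior precision 1/τ₀² = 1/2.17² = 0.212364; data precision n/σ² = 27/12.29² = 0.178756.
Posterior precision = 0.212364 + 0.178756 = 0.391120.
Posterior mean = (0.212364·44.61 + 0.178756·29.49) / 0.391120 = 37.700.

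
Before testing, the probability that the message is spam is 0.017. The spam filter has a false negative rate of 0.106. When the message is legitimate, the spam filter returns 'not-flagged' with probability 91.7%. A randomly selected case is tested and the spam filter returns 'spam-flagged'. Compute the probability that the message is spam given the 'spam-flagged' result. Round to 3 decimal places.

P(H | E) ≈ 0.157

Let H be the event that the message is spam. P(H) = 0.017, so P(¬H) = 0.983. With E the 'spam-flagged' result, P(E|H) = 0.894 and P(E|¬H) = 0.083.
P(E) = 0.894·0.017 + 0.083·0.983 = 0.015198 + 0.081589 = 0.096787.
By Bayes' theorem, P(H|E) = 0.015198 / 0.096787 = 0.157.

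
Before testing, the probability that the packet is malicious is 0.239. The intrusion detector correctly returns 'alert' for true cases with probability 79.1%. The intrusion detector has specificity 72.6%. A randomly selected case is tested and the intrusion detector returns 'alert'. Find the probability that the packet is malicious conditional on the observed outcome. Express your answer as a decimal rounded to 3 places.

Write H for 'the packet is malicious'. Prior odds H:¬H = 0.239/0.761 = 0.31406. For the 'alert' outcome, the likelihood ratio is 0.791/0.274 = 2.8869.
Posterior odds = 0.31406 × 2.8869 = 0.90665, so P(H|E) = 0.90665/(1+0.90665) = 0.476.

P(H | E) ≈ 0.476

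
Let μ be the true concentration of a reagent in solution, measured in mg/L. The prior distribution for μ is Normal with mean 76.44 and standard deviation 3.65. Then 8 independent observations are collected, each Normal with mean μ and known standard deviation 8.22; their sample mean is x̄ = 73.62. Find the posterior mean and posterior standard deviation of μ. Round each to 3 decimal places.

Posterior mean ≈ 74.714; posterior SD ≈ 2.274

Prior precision 1/τ₀² = 1/3.65² = 0.0750610; data precision n/σ² = 8/8.22² = 0.118399.
Posterior precision = 0.0750610 + 0.118399 = 0.193460, giving posterior SD = 1/√0.193460 = 2.274.
Posterior mean = (0.0750610·76.44 + 0.118399·73.62) / 0.193460 = 74.714.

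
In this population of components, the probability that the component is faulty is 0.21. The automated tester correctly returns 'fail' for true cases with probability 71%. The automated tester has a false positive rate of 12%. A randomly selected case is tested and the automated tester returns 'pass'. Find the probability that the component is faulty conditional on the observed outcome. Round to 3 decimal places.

P(H | E) ≈ 0.081

Write H for 'the component is faulty'. Prior odds H:¬H = 0.21/0.79 = 0.26582. For the 'pass' outcome, the likelihood ratio is 0.29/0.88 = 0.32955.
Posterior odds = 0.26582 × 0.32955 = 0.087601, so P(H|E) = 0.087601/(1+0.087601) = 0.081.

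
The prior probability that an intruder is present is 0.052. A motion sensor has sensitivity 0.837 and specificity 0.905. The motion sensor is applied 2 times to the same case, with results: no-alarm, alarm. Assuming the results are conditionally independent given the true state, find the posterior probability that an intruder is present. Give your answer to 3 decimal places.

With H the event that an intruder is present, the joint likelihood of the observed sequence is P(data|H) = 0.163·0.837 = 0.13643 and P(data|¬H) = 0.905·0.095 = 0.085975.
Bayes: P(H|data) = 0.052·0.13643 / (0.052·0.13643 + 0.948·0.085975) = 0.0070944/0.088599 = 0.0801.

Posterior P(H) ≈ 0.080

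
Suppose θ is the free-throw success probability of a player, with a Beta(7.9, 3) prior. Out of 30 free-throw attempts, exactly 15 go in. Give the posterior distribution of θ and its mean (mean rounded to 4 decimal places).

Observing 15 successes and 15 failures updates Beta(7.9, 3) by adding the success and failure counts to the two shape parameters: α = 7.9+15 = 22.9, β = 3+15 = 18.
Posterior mean = α/(α+β) = 22.9/40.9 = 0.5599.

Posterior: Beta(22.9, 18); mean ≈ 0.5599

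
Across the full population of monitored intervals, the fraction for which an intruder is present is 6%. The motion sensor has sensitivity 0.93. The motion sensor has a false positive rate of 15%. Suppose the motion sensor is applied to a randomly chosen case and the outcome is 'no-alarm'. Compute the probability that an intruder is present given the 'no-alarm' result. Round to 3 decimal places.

P(H | E) ≈ 0.005

Write H for 'an intruder is present'. Prior odds H:¬H = 0.06/0.94 = 0.063830. For the 'no-alarm' outcome, the likelihood ratio is 0.07/0.85 = 0.082353.
Posterior odds = 0.063830 × 0.082353 = 0.0052566, so P(H|E) = 0.0052566/(1+0.0052566) = 0.005.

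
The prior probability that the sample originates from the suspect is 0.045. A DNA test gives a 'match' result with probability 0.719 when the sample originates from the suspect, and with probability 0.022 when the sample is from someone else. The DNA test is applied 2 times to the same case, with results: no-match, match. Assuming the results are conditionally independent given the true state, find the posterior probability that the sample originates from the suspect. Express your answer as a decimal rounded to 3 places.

Posterior P(H) ≈ 0.307

With H the event that the sample originates from the suspect, the joint likelihood of the observed sequence is P(data|H) = 0.281·0.719 = 0.20204 and P(data|¬H) = 0.978·0.022 = 0.021516.
Bayes: P(H|data) = 0.045·0.20204 / (0.045·0.20204 + 0.955·0.021516) = 0.0090918/0.029640 = 0.3067.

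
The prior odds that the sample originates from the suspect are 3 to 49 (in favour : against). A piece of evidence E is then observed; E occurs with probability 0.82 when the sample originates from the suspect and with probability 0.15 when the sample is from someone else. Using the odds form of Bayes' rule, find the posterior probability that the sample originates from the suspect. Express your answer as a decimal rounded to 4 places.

Prior odds = 3/49 = 0.061224.
Likelihood ratio for E = 0.82/0.15 = 5.4667.
Posterior odds = prior odds × LR = 0.33469.
Posterior probability = odds/(1+odds) = 0.33469/1.3347 = 0.2508.

Posterior probability ≈ 0.2508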